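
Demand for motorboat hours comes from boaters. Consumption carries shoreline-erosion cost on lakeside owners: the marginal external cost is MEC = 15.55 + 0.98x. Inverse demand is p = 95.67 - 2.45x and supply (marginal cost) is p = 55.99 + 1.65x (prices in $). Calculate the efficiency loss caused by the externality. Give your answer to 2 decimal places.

DWL = $61.69

Market equilibrium (private): 55.99 + 1.65x = 95.67 - 2.45x → x_m = 9.6780.
Social marginal benefit = demand − MEC = 80.12 - 3.43x.
Set SMB = MC: 80.12 - 3.43x = 55.99 + 1.65x → x* = 4.7500.
The loss is the area between SMB and MC from x* to x_m; with linear curves that's a triangle of height MEC(x_m).
DWL = ½ × 4.9280 × 25.0345 = 61.6850.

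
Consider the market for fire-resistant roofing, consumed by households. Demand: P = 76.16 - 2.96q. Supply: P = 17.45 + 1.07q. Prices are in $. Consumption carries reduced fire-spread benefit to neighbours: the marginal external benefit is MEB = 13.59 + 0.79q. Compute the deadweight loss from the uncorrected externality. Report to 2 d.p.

DWL = $97.22

Market equilibrium (private): 17.45 + 1.07q = 76.16 - 2.96q → q_m = 14.5682.
Social marginal benefit = demand + MEB = 89.75 - 2.17q.
Set SMB = MC: 89.75 - 2.17q = 17.45 + 1.07q → q* = 22.3148.
The welfare-loss triangle has base |q_m − q*| and height MEB(q_m) (the vertical gap between SMB and MC is zero at q* and MEB at q_m).
DWL = ½ × 7.7466 × 25.0989 = 97.2156.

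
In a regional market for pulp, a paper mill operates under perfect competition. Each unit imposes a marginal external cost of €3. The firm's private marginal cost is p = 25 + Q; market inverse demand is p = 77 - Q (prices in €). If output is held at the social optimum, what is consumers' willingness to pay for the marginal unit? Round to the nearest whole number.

P = €53

Social marginal cost = private MC + MEC = 28 + Q.
Set SMC = demand: 28 + Q = 77 - Q → Q* = 24.5000.
Consumer price on the demand curve at Q*: 77 − 1×24.5000 = 52.5000.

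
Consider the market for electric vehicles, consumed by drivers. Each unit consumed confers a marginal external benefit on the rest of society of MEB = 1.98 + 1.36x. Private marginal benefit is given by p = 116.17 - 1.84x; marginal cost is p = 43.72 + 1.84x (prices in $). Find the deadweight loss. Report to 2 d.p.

DWL = $178.20

Market equilibrium (private): 43.72 + 1.84x = 116.17 - 1.84x → x_m = 19.6875.
Social marginal benefit = demand + MEB = 118.15 - 0.48x.
Set SMB = MC: 118.15 - 0.48x = 43.72 + 1.84x → x* = 32.0819.
The welfare-loss triangle has base |x_m − x*| and height MEB(x_m) (the vertical gap between SMB and MC is zero at x* and MEB at x_m).
DWL = ½ × 12.3944 × 28.7550 = 178.2005.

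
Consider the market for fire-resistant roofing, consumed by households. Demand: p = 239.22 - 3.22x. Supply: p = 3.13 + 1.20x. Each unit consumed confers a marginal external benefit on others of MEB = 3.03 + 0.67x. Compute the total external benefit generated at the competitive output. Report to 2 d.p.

Market equilibrium (private): 3.13 + 1.20x = 239.22 - 3.22x → x_m = 53.4140.
Total external benefit = ∫₀^{x_m} (3.03 + 0.67x) dx = 3.03×53.4140 + ½×0.67×53.4140² = 1117.6180.

1117.62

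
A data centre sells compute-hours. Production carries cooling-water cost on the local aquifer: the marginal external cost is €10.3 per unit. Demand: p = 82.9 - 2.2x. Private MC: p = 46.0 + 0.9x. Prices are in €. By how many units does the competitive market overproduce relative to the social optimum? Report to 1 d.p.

Market equilibrium (private): 46.0 + 0.9x = 82.9 - 2.2x → x_m = 11.9032.
Social marginal cost = private MC + MEC = 56.3 + 0.9x.
Set SMC = demand: 56.3 + 0.9x = 82.9 - 2.2x → x* = 8.5806.
Gap = |11.9032 − 8.5806| = 3.3226.

3.3 units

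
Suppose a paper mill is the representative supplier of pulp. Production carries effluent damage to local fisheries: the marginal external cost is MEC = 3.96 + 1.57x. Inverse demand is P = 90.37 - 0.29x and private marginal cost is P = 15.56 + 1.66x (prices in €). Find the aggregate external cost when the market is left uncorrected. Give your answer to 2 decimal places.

€1307.29

Market equilibrium (private): 15.56 + 1.66x = 90.37 - 0.29x → x_m = 38.3641.
Total external cost = ∫₀^{x_m} (3.96 + 1.57x) dx = 3.96×38.3641 + ½×1.57×38.3641² = 1307.2881.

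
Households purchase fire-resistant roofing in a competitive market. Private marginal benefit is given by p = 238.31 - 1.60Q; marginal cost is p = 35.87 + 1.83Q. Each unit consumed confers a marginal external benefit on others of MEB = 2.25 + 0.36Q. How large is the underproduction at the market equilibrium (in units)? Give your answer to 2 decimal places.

7.65 units

Market equilibrium (private): 35.87 + 1.83Q = 238.31 - 1.60Q → Q_m = 59.0204.
Social marginal benefit = demand + MEB = 240.56 - 1.24Q.
Set SMB = MC: 240.56 - 1.24Q = 35.87 + 1.83Q → Q* = 66.6743.
Gap = |59.0204 − 66.6743| = 7.6539.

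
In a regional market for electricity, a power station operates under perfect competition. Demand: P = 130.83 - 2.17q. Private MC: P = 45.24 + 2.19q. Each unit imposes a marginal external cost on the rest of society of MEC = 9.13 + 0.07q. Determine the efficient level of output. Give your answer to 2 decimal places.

q* = 17.26

Social marginal cost = private MC + MEC = 54.37 + 2.26q.
Set SMC = demand: 54.37 + 2.26q = 130.83 - 2.17q → q* = 17.2596.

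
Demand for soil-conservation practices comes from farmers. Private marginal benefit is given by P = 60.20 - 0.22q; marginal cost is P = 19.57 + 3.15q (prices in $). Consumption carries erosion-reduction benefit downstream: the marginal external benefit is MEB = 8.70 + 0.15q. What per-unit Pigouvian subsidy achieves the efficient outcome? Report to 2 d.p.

subsidy = $11.00 per unit

Social marginal benefit = demand + MEB = 68.90 - 0.07q.
Set SMB = MC: 68.90 - 0.07q = 19.57 + 3.15q → q* = 15.3199.
The Pigouvian subsidy equals MEB at q*: 8.70 + 0.15×15.3199 = 10.9980.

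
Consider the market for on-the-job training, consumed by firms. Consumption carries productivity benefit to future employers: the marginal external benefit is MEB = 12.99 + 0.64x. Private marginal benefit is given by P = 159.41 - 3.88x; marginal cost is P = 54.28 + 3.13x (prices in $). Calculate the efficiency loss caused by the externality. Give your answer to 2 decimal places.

Market equilibrium (private): 54.28 + 3.13x = 159.41 - 3.88x → x_m = 14.9971.
Social marginal benefit = demand + MEB = 172.40 - 3.24x.
Set SMB = MC: 172.40 - 3.24x = 54.28 + 3.13x → x* = 18.5432.
Between x* and x_m the wedge SMB − MC runs linearly from 0 to MEB(x_m), so the loss is a triangle.
DWL = ½ × 3.5461 × 22.5882 = 40.0500.

DWL = $40.05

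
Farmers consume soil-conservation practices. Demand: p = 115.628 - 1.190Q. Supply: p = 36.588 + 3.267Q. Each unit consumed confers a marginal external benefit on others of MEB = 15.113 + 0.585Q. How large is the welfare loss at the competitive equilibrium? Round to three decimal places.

Market equilibrium (private): 36.588 + 3.267Q = 115.628 - 1.190Q → Q_m = 17.7339.
Social marginal benefit = demand + MEB = 130.741 - 0.605Q.
Set SMB = MC: 130.741 - 0.605Q = 36.588 + 3.267Q → Q* = 24.3164.
Between Q* and Q_m the wedge SMB − MC runs linearly from 0 to MEB(Q_m), so the loss is a triangle.
DWL = ½ × 6.5825 × 25.4873 = 83.8851.

DWL = 83.885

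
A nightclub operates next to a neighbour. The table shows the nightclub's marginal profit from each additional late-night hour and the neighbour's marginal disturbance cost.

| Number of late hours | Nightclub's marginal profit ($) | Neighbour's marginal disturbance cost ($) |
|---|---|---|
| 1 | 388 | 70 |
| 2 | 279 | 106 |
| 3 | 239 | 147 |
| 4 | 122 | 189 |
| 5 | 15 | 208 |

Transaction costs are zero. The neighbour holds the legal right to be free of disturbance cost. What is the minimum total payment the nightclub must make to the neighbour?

Efficient level: marginal profit ≥ marginal disturbance cost through level 3, so k* = 3.
With the neighbour holding the right, the nightclub must at least compensate total damage at k*: 70 + 106 + 147 = 323.

$323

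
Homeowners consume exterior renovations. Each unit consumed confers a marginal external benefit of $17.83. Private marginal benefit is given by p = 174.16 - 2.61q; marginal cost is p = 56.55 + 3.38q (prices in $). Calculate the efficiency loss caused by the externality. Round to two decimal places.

DWL = $26.54

Market equilibrium (private): 56.55 + 3.38q = 174.16 - 2.61q → q_m = 19.6344.
Social marginal benefit = demand + MEB = 191.99 - 2.61q.
Set SMB = MC: 191.99 - 2.61q = 56.55 + 3.38q → q* = 22.6110.
The loss is the area between SMB and MC from q* to q_m; with linear curves that's a triangle of height MEB(q_m).
DWL = ½ × 2.9766 × 17.8300 = 26.5364.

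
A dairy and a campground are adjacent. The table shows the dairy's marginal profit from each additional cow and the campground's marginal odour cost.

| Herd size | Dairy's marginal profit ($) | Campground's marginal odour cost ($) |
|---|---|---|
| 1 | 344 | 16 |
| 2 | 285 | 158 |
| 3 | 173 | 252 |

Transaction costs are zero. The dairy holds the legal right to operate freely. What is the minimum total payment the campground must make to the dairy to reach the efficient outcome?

$173

Left alone the dairy would choose level 3 (marginal profit stays positive).
Efficient level: k* = 2 (marginal profit ≥ marginal odour cost through 2).
The campground must at least cover the dairy's forgone profit from cutting 3→2: 173 = 173.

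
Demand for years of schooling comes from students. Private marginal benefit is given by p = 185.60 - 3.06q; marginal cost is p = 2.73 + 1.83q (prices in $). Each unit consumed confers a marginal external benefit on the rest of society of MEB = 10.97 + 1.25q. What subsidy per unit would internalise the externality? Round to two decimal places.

Social marginal benefit = demand + MEB = 196.57 - 1.81q.
Set SMB = MC: 196.57 - 1.81q = 2.73 + 1.83q → q* = 53.2527.
The Pigouvian subsidy equals MEB at q*: 10.97 + 1.25×53.2527 = 77.5359.

subsidy = $77.54 per unit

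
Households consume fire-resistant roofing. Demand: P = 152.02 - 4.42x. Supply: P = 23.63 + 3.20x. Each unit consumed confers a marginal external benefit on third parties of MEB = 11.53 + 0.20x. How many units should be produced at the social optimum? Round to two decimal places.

x* = 18.86

Social marginal benefit = demand + MEB = 163.55 - 4.22x.
Set SMB = MC: 163.55 - 4.22x = 23.63 + 3.20x → x* = 18.8571.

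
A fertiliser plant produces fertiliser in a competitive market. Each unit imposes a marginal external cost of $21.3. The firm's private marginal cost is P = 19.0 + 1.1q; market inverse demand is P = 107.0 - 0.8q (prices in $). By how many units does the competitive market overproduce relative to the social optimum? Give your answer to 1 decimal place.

Market equilibrium (private): 19.0 + 1.1q = 107.0 - 0.8q → q_m = 46.3158.
Social marginal cost = private MC + MEC = 40.3 + 1.1q.
Set SMC = demand: 40.3 + 1.1q = 107.0 - 0.8q → q* = 35.1053.
Gap = |46.3158 − 35.1053| = 11.2105.

11.2 units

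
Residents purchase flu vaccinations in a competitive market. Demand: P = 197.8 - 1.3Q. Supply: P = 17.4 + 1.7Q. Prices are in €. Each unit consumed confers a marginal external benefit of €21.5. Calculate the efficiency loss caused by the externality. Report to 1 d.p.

DWL = €77.0

Market equilibrium (private): 17.4 + 1.7Q = 197.8 - 1.3Q → Q_m = 60.1333.
Social marginal benefit = demand + MEB = 219.3 - 1.3Q.
Set SMB = MC: 219.3 - 1.3Q = 17.4 + 1.7Q → Q* = 67.3000.
Between Q* and Q_m the wedge SMB − MC runs linearly from 0 to MEB(Q_m), so the loss is a triangle.
DWL = ½ × 7.1667 × 21.5000 = 77.0420.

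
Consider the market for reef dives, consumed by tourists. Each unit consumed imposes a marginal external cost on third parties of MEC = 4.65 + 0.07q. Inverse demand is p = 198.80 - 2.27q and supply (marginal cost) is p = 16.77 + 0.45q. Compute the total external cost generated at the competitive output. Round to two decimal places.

467.94

Market equilibrium (private): 16.77 + 0.45q = 198.80 - 2.27q → q_m = 66.9228.
Total external cost = ∫₀^{q_m} (4.65 + 0.07q) dq = 4.65×66.9228 + ½×0.07×66.9228² = 467.9442.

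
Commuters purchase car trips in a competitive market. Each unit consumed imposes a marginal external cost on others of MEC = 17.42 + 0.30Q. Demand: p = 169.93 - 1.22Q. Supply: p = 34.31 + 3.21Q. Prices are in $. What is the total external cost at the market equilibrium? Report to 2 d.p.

$673.88

Market equilibrium (private): 34.31 + 3.21Q = 169.93 - 1.22Q → Q_m = 30.6140.
Total external cost = ∫₀^{Q_m} (17.42 + 0.30Q) dQ = 17.42×30.6140 + ½×0.30×30.6140² = 673.8784.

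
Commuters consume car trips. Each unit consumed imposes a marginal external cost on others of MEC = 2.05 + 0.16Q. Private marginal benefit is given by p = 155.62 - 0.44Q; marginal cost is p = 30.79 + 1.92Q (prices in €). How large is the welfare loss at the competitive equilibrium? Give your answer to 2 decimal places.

Market equilibrium (private): 30.79 + 1.92Q = 155.62 - 0.44Q → Q_m = 52.8941.
Social marginal benefit = demand − MEC = 153.57 - 0.60Q.
Set SMB = MC: 153.57 - 0.60Q = 30.79 + 1.92Q → Q* = 48.7222.
Between Q* and Q_m the wedge MC − SMB runs linearly from 0 to MEC(Q_m), so the loss is a triangle.
DWL = ½ × 4.1719 × 10.5131 = 21.9298.

DWL = €21.93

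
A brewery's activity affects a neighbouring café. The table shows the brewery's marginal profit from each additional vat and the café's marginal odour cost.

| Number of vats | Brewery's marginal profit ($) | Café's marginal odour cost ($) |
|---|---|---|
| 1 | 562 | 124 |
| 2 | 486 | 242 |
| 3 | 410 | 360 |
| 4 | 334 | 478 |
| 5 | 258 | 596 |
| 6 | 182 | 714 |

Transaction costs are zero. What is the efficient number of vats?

Bargaining reaches the level where marginal profit last exceeds marginal odour cost.
That holds through level 3 (410 ≥ 360) but not at 4 (334 < 478).

3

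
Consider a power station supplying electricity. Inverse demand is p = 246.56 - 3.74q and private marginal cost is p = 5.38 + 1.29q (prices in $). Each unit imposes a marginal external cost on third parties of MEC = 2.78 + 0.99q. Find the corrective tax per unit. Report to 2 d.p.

tax = $41.99 per unit

Social marginal cost = private MC + MEC = 8.16 + 2.28q.
Set SMC = demand: 8.16 + 2.28q = 246.56 - 3.74q → q* = 39.6013.
The Pigouvian tax equals MEC at q*: 2.78 + 0.99×39.6013 = 41.9853.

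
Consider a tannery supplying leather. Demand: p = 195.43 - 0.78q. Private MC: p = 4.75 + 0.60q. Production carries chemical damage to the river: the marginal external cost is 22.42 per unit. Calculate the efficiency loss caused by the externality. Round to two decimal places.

DWL = 182.12

Market equilibrium (private): 4.75 + 0.60q = 195.43 - 0.78q → q_m = 138.1739.
Social marginal cost = private MC + MEC = 27.17 + 0.60q.
Set SMC = demand: 27.17 + 0.60q = 195.43 - 0.78q → q* = 121.9275.
Height of the DWL triangle at q_m is SMC(q_m) − demand(q_m) = MEC(q_m) = 22.4200.
DWL = ½ × 16.2464 × 22.4200 = 182.1221.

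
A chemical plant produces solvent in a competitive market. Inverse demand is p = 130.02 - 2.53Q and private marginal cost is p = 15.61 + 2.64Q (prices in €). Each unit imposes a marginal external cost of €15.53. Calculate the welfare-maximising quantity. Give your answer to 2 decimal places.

Social marginal cost = private MC + MEC = 31.14 + 2.64Q.
Set SMC = demand: 31.14 + 2.64Q = 130.02 - 2.53Q → Q* = 19.1257.

Q* = 19.13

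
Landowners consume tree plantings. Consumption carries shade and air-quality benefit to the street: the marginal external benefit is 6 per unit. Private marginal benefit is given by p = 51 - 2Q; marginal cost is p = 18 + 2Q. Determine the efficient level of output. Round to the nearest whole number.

Q* = 10

Social marginal benefit = demand + MEB = 57 - 2Q.
Set SMB = MC: 57 - 2Q = 18 + 2Q → Q* = 9.7500.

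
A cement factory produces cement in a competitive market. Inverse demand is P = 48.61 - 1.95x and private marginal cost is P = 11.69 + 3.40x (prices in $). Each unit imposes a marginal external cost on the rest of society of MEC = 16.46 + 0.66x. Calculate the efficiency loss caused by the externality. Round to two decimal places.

Market equilibrium (private): 11.69 + 3.40x = 48.61 - 1.95x → x_m = 6.9009.
Social marginal cost = private MC + MEC = 28.15 + 4.06x.
Set SMC = demand: 28.15 + 4.06x = 48.61 - 1.95x → x* = 3.4043.
The loss is the area between SMC and demand from x* to x_m; with linear curves that's a triangle of height MEC(x_m).
DWL = ½ × 3.4966 × 21.0146 = 36.7398.

DWL = $36.74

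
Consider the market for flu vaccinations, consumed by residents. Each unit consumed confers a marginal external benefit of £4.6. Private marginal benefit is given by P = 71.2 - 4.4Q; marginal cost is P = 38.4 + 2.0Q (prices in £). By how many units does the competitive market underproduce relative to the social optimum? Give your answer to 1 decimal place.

Market equilibrium (private): 38.4 + 2.0Q = 71.2 - 4.4Q → Q_m = 5.1250.
Social marginal benefit = demand + MEB = 75.8 - 4.4Q.
Set SMB = MC: 75.8 - 4.4Q = 38.4 + 2.0Q → Q* = 5.8438.
Gap = |5.1250 − 5.8438| = 0.7188.

0.7 units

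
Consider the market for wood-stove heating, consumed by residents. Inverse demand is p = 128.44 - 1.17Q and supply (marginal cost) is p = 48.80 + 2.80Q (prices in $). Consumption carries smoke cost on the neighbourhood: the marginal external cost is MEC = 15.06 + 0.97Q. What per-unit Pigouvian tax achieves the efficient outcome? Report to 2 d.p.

tax = $27.74 per unit

Social marginal benefit = demand − MEC = 113.38 - 2.14Q.
Set SMB = MC: 113.38 - 2.14Q = 48.80 + 2.80Q → Q* = 13.0729.
The Pigouvian tax equals MEC at Q*: 15.06 + 0.97×13.0729 = 27.7407.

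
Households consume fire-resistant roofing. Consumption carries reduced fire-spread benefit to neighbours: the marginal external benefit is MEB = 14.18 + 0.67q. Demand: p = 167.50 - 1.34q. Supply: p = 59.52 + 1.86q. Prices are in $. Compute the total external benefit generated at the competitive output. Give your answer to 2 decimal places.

$859.93

Market equilibrium (private): 59.52 + 1.86q = 167.50 - 1.34q → q_m = 33.7438.
Total external benefit = ∫₀^{q_m} (14.18 + 0.67q) dq = 14.18×33.7438 + ½×0.67×33.7438² = 859.9328.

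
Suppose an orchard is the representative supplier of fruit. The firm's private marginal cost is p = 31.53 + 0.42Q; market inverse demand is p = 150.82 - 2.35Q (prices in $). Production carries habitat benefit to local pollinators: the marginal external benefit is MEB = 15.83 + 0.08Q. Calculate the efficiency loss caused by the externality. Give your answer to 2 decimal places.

Market equilibrium (private): 31.53 + 0.42Q = 150.82 - 2.35Q → Q_m = 43.0650.
Social marginal cost = private MC − MEB = 15.70 + 0.34Q.
Set SMC = demand: 15.70 + 0.34Q = 150.82 - 2.35Q → Q* = 50.2305.
The welfare-loss triangle has base |Q_m − Q*| and height MEB(Q_m) (the vertical gap between SMC and demand is zero at Q* and MEB at Q_m).
DWL = ½ × 7.1655 × 19.2752 = 69.0582.

DWL = $69.06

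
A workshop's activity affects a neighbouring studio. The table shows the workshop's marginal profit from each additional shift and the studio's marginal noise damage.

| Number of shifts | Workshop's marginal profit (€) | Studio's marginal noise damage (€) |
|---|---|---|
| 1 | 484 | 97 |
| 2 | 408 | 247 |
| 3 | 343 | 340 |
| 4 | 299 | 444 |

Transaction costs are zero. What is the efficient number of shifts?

3

Bargaining reaches the level where marginal profit last exceeds marginal noise damage.
That holds through level 3 (343 ≥ 340) but not at 4 (299 < 444).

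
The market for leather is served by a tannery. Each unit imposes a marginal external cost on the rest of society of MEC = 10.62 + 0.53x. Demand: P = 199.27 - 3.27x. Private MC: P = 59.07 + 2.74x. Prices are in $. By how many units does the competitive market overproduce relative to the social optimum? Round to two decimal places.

3.51 units

Market equilibrium (private): 59.07 + 2.74x = 199.27 - 3.27x → x_m = 23.3278.
Social marginal cost = private MC + MEC = 69.69 + 3.27x.
Set SMC = demand: 69.69 + 3.27x = 199.27 - 3.27x → x* = 19.8135.
Gap = |23.3278 − 19.8135| = 3.5143.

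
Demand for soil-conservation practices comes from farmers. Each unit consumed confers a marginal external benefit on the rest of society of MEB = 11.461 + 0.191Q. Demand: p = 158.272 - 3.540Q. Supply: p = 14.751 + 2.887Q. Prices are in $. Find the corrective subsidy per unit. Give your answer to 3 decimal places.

subsidy = $16.208 per unit

Social marginal benefit = demand + MEB = 169.733 - 3.349Q.
Set SMB = MC: 169.733 - 3.349Q = 14.751 + 2.887Q → Q* = 24.8528.
The Pigouvian subsidy equals MEB at Q*: 11.461 + 0.191×24.8528 = 16.2079.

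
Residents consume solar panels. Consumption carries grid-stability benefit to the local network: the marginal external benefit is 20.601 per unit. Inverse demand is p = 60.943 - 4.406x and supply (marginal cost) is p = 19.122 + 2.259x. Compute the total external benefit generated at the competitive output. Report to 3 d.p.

Market equilibrium (private): 19.122 + 2.259x = 60.943 - 4.406x → x_m = 6.2747.
Total external benefit = MEB × x_m = 20.601 × 6.2747 = 129.2651.

129.265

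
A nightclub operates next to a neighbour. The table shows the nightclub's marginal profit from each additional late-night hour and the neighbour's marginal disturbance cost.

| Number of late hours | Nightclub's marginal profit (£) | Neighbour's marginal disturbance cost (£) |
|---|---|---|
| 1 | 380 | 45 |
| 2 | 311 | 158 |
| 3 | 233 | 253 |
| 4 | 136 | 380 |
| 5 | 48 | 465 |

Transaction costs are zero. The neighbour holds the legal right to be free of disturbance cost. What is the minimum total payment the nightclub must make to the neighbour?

Efficient level: marginal profit ≥ marginal disturbance cost through level 2, so k* = 2.
With the neighbour holding the right, the nightclub must at least compensate total damage at k*: 45 + 158 = 203.

£203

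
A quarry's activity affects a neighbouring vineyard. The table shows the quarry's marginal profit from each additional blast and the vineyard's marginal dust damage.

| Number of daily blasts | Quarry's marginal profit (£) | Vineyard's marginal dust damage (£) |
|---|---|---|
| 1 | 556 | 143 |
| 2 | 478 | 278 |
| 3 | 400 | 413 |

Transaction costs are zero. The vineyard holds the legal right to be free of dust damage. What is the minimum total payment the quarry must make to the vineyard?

Efficient level: marginal profit ≥ marginal dust damage through level 2, so k* = 2.
With the vineyard holding the right, the quarry must at least compensate total damage at k*: 143 + 278 = 421.

£421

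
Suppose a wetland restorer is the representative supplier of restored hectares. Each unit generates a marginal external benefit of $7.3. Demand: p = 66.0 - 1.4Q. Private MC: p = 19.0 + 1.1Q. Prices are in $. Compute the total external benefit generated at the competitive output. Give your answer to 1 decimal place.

Market equilibrium (private): 19.0 + 1.1Q = 66.0 - 1.4Q → Q_m = 18.8000.
Total external benefit = MEB × Q_m = 7.3 × 18.8000 = 137.2400.

$137.2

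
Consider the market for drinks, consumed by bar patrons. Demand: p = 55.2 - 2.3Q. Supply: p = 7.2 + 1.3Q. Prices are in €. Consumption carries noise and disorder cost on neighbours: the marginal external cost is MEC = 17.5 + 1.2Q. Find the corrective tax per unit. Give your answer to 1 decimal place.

Social marginal benefit = demand − MEC = 37.7 - 3.5Q.
Set SMB = MC: 37.7 - 3.5Q = 7.2 + 1.3Q → Q* = 6.3542.
The Pigouvian tax equals MEC at Q*: 17.5 + 1.2×6.3542 = 25.1250.

tax = €25.1 per unit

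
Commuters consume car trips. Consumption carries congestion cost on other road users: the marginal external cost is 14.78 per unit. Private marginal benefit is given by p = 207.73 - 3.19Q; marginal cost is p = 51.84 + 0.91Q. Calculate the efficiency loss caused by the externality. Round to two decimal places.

DWL = 26.64

Market equilibrium (private): 51.84 + 0.91Q = 207.73 - 3.19Q → Q_m = 38.0220.
Social marginal benefit = demand − MEC = 192.95 - 3.19Q.
Set SMB = MC: 192.95 - 3.19Q = 51.84 + 0.91Q → Q* = 34.4171.
The welfare-loss triangle has base |Q_m − Q*| and height MEC(Q_m) (the vertical gap between SMB and MC is zero at Q* and MEC at Q_m).
DWL = ½ × 3.6049 × 14.7800 = 26.6402.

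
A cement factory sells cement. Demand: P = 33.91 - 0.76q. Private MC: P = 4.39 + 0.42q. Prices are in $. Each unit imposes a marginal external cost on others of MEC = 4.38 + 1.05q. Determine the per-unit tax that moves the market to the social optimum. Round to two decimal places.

tax = $16.22 per unit

Social marginal cost = private MC + MEC = 8.77 + 1.47q.
Set SMC = demand: 8.77 + 1.47q = 33.91 - 0.76q → q* = 11.2735.
The Pigouvian tax equals MEC at q*: 4.38 + 1.05×11.2735 = 16.2172.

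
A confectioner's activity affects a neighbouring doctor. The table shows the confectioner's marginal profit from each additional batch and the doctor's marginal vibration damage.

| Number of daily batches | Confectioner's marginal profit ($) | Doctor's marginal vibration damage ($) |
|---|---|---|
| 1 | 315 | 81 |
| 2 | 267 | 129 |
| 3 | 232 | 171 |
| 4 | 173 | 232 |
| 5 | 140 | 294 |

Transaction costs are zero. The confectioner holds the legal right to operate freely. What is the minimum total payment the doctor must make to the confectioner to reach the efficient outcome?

$313

Left alone the confectioner would choose level 5 (marginal profit stays positive).
Efficient level: k* = 3 (marginal profit ≥ marginal vibration damage through 3).
The doctor must at least cover the confectioner's forgone profit from cutting 5→3: 173 + 140 = 313.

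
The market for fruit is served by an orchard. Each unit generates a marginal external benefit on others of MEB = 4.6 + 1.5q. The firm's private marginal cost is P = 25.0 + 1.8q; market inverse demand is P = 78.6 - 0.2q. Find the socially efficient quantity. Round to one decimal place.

q* = 116.4

Social marginal cost = private MC − MEB = 20.4 + 0.3q.
Set SMC = demand: 20.4 + 0.3q = 78.6 - 0.2q → q* = 116.4000.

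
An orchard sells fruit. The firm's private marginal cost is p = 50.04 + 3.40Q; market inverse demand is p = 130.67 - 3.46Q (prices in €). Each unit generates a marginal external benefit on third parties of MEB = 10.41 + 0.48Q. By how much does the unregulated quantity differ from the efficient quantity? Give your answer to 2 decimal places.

2.52 units

Market equilibrium (private): 50.04 + 3.40Q = 130.67 - 3.46Q → Q_m = 11.7536.
Social marginal cost = private MC − MEB = 39.63 + 2.92Q.
Set SMC = demand: 39.63 + 2.92Q = 130.67 - 3.46Q → Q* = 14.2696.
Gap = |11.7536 − 14.2696| = 2.5160.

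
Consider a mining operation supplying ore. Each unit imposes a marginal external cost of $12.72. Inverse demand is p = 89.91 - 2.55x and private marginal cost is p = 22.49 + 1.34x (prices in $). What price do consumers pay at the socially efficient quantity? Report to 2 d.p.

P = $54.05

Social marginal cost = private MC + MEC = 35.21 + 1.34x.
Set SMC = demand: 35.21 + 1.34x = 89.91 - 2.55x → x* = 14.0617.
Consumer price on the demand curve at x*: 89.91 − 2.55×14.0617 = 54.0527.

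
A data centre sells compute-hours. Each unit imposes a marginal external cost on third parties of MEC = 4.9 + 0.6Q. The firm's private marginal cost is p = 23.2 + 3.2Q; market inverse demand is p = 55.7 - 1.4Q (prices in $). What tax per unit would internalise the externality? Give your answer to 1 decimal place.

Social marginal cost = private MC + MEC = 28.1 + 3.8Q.
Set SMC = demand: 28.1 + 3.8Q = 55.7 - 1.4Q → Q* = 5.3077.
The Pigouvian tax equals MEC at Q*: 4.9 + 0.6×5.3077 = 8.0846.

tax = $8.1 per unit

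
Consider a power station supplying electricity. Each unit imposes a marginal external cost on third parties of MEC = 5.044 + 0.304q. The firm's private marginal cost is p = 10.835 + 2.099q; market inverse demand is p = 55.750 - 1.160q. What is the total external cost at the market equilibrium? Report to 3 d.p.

98.386

Market equilibrium (private): 10.835 + 2.099q = 55.750 - 1.160q → q_m = 13.7818.
Total external cost = ∫₀^{q_m} (5.044 + 0.304q) dq = 5.044×13.7818 + ½×0.304×13.7818² = 98.3860.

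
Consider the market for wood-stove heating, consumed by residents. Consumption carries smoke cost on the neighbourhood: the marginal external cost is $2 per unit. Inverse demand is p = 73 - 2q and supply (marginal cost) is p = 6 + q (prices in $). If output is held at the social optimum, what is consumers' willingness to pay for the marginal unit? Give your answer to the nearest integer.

Social marginal benefit = demand − MEC = 71 - 2q.
Set SMB = MC: 71 - 2q = 6 + q → q* = 21.6667.
Consumer price on the demand curve at q*: 73 − 2×21.6667 = 29.6666.

P = $30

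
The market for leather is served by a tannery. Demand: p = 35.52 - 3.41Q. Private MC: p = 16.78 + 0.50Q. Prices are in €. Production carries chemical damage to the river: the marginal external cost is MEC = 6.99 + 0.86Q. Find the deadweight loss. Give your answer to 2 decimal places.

DWL = €12.94

Market equilibrium (private): 16.78 + 0.50Q = 35.52 - 3.41Q → Q_m = 4.7928.
Social marginal cost = private MC + MEC = 23.77 + 1.36Q.
Set SMC = demand: 23.77 + 1.36Q = 35.52 - 3.41Q → Q* = 2.4633.
The welfare-loss triangle has base |Q_m − Q*| and height MEC(Q_m) (the vertical gap between SMC and demand is zero at Q* and MEC at Q_m).
DWL = ½ × 2.3295 × 11.1118 = 12.9425.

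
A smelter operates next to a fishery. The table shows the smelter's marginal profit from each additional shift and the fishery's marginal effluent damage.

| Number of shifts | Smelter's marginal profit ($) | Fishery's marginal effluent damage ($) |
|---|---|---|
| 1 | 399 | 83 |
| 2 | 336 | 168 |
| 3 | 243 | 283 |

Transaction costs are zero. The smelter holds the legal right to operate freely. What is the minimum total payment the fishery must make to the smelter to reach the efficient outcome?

Left alone the smelter would choose level 3 (marginal profit stays positive).
Efficient level: k* = 2 (marginal profit ≥ marginal effluent damage through 2).
The fishery must at least cover the smelter's forgone profit from cutting 3→2: 243 = 243.

$243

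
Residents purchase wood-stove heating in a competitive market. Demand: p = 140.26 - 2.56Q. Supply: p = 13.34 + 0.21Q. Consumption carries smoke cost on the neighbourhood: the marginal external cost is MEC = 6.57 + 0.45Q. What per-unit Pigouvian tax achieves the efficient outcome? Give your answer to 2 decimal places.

tax = 23.39 per unit

Social marginal benefit = demand − MEC = 133.69 - 3.01Q.
Set SMB = MC: 133.69 - 3.01Q = 13.34 + 0.21Q → Q* = 37.3758.
The Pigouvian tax equals MEC at Q*: 6.57 + 0.45×37.3758 = 23.3891.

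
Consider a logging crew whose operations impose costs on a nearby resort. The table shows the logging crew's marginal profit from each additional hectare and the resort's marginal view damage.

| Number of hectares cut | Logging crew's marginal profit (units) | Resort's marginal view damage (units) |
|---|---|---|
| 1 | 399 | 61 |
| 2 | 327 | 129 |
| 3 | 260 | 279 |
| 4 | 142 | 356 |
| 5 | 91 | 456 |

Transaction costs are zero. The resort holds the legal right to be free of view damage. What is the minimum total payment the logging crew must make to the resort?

Efficient level: marginal profit ≥ marginal view damage through level 2, so k* = 2.
With the resort holding the right, the logging crew must at least compensate total damage at k*: 61 + 129 = 190.

190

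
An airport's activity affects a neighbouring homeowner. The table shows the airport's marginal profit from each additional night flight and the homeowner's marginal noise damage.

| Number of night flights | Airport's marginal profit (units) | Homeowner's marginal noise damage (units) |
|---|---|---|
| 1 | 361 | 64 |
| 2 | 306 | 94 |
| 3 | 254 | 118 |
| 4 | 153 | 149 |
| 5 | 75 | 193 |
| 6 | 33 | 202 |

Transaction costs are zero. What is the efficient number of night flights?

4

Bargaining reaches the level where marginal profit last exceeds marginal noise damage.
That holds through level 4 (153 ≥ 149) but not at 5 (75 < 193).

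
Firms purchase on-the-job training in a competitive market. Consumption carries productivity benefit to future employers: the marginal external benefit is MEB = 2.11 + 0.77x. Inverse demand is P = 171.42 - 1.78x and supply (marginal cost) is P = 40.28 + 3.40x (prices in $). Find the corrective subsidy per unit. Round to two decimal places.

subsidy = $25.38 per unit

Social marginal benefit = demand + MEB = 173.53 - 1.01x.
Set SMB = MC: 173.53 - 1.01x = 40.28 + 3.40x → x* = 30.2154.
The Pigouvian subsidy equals MEB at x*: 2.11 + 0.77×30.2154 = 25.3759.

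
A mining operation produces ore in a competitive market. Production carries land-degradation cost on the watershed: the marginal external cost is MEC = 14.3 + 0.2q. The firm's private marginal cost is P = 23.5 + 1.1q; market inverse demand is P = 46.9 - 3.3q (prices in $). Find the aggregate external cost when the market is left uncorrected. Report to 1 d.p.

Market equilibrium (private): 23.5 + 1.1q = 46.9 - 3.3q → q_m = 5.3182.
Total external cost = ∫₀^{q_m} (14.3 + 0.2q) dq = 14.3×5.3182 + ½×0.2×5.3182² = 78.8786.

$78.9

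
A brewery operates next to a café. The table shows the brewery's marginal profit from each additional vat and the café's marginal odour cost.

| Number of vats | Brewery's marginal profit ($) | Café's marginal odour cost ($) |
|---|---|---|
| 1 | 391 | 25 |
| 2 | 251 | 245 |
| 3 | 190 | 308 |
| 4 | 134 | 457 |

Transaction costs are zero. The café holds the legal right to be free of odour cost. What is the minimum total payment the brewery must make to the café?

Efficient level: marginal profit ≥ marginal odour cost through level 2, so k* = 2.
With the café holding the right, the brewery must at least compensate total damage at k*: 25 + 245 = 270.

$270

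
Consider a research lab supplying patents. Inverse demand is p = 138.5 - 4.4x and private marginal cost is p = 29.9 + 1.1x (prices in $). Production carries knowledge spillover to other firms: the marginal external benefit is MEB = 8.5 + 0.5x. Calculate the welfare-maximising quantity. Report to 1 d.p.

x* = 23.4

Social marginal cost = private MC − MEB = 21.4 + 0.6x.
Set SMC = demand: 21.4 + 0.6x = 138.5 - 4.4x → x* = 23.4200.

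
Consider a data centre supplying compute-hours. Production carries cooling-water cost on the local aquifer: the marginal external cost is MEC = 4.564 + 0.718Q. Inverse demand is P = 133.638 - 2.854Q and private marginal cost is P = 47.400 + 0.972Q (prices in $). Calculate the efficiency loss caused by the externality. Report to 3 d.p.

Market equilibrium (private): 47.400 + 0.972Q = 133.638 - 2.854Q → Q_m = 22.5400.
Social marginal cost = private MC + MEC = 51.964 + 1.690Q.
Set SMC = demand: 51.964 + 1.690Q = 133.638 - 2.854Q → Q* = 17.9740.
Height of the DWL triangle at Q_m is SMC(Q_m) − demand(Q_m) = MEC(Q_m) = 20.7477.
DWL = ½ × 4.5660 × 20.7477 = 47.3670.

DWL = $47.367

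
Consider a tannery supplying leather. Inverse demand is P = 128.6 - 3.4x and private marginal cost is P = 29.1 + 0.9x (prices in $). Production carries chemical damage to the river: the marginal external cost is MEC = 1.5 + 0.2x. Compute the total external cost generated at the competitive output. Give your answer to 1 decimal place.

$88.3

Market equilibrium (private): 29.1 + 0.9x = 128.6 - 3.4x → x_m = 23.1395.
Total external cost = ∫₀^{x_m} (1.5 + 0.2x) dx = 1.5×23.1395 + ½×0.2×23.1395² = 88.2529.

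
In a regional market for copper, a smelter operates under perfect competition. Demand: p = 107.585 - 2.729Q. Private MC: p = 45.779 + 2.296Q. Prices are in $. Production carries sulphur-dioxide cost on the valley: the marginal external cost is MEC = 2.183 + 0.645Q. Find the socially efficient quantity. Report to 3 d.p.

Q* = 10.516

Social marginal cost = private MC + MEC = 47.962 + 2.941Q.
Set SMC = demand: 47.962 + 2.941Q = 107.585 - 2.729Q → Q* = 10.5155.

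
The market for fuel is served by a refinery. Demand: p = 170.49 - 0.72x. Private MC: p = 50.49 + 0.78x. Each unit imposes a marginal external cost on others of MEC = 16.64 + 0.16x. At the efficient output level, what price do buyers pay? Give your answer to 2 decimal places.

Social marginal cost = private MC + MEC = 67.13 + 0.94x.
Set SMC = demand: 67.13 + 0.94x = 170.49 - 0.72x → x* = 62.2651.
Consumer price on the demand curve at x*: 170.49 − 0.72×62.2651 = 125.6591.

P = 125.66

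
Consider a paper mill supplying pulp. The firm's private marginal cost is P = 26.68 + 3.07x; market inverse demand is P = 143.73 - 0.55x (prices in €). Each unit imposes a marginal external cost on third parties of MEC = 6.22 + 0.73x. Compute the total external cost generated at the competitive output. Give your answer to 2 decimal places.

€582.73

Market equilibrium (private): 26.68 + 3.07x = 143.73 - 0.55x → x_m = 32.3343.
Total external cost = ∫₀^{x_m} (6.22 + 0.73x) dx = 6.22×32.3343 + ½×0.73×32.3343² = 582.7294.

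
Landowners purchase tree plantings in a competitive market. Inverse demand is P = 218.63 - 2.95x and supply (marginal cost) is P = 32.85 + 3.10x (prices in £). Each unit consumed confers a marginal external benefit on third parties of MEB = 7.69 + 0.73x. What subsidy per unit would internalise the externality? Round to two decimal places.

Social marginal benefit = demand + MEB = 226.32 - 2.22x.
Set SMB = MC: 226.32 - 2.22x = 32.85 + 3.10x → x* = 36.3665.
The Pigouvian subsidy equals MEB at x*: 7.69 + 0.73×36.3665 = 34.2375.

subsidy = £34.24 per unit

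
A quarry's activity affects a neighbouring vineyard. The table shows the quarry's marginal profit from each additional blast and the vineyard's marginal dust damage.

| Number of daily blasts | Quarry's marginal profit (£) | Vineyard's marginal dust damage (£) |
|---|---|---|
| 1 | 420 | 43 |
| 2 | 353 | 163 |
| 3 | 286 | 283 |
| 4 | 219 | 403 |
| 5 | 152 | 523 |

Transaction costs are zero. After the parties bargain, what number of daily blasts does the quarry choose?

3

Bargaining reaches the level where marginal profit last exceeds marginal dust damage.
That holds through level 3 (286 ≥ 283) but not at 4 (219 < 403).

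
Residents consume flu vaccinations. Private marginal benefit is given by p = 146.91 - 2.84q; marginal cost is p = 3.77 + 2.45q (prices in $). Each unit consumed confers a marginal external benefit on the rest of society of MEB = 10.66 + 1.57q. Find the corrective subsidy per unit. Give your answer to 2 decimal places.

Social marginal benefit = demand + MEB = 157.57 - 1.27q.
Set SMB = MC: 157.57 - 1.27q = 3.77 + 2.45q → q* = 41.3441.
The Pigouvian subsidy equals MEB at q*: 10.66 + 1.57×41.3441 = 75.5702.

subsidy = $75.57 per unit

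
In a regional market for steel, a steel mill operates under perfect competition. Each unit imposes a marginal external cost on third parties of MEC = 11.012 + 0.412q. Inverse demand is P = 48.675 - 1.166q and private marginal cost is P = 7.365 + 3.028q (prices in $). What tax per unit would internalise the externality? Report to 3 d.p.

tax = $13.722 per unit

Social marginal cost = private MC + MEC = 18.377 + 3.440q.
Set SMC = demand: 18.377 + 3.440q = 48.675 - 1.166q → q* = 6.5779.
The Pigouvian tax equals MEC at q*: 11.012 + 0.412×6.5779 = 13.7221.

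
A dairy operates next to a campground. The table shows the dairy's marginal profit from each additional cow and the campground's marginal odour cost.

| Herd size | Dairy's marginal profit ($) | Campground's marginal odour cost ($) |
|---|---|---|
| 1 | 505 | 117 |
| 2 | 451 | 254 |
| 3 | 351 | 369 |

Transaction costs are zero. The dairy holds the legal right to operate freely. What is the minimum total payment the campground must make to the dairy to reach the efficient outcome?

$351

Left alone the dairy would choose level 3 (marginal profit stays positive).
Efficient level: k* = 2 (marginal profit ≥ marginal odour cost through 2).
The campground must at least cover the dairy's forgone profit from cutting 3→2: 351 = 351.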